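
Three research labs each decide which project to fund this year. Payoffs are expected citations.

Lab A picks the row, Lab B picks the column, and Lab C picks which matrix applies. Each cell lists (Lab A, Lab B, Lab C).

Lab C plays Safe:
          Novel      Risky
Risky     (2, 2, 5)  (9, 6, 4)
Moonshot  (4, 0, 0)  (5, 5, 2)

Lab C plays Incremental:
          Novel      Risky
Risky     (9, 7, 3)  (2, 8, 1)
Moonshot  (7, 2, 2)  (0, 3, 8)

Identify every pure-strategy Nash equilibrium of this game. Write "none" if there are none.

The unique pure-strategy Nash equilibrium is (Risky, Risky, Safe).

Lab A against (Novel, Safe): payoffs 2, 4 → best response Moonshot.
Lab A against (Novel, Incremental): payoffs 9, 7 → best response Risky.
Lab A against (Risky, Safe): payoffs 9, 5 → best response Risky.
Lab A against (Risky, Incremental): payoffs 2, 0 → best response Risky.
Lab B against (Risky, Safe): payoffs 2, 6 → best response Risky.
Lab B against (Risky, Incremental): payoffs 7, 8 → best response Risky.
Lab B against (Moonshot, Safe): payoffs 0, 5 → best response Risky.
Lab B against (Moonshot, Incremental): payoffs 2, 3 → best response Risky.
Lab C against (Risky, Novel): payoffs 5, 3 → best response Safe.
Lab C against (Risky, Risky): payoffs 4, 1 → best response Safe.
Lab C against (Moonshot, Novel): payoffs 0, 2 → best response Incremental.
Lab C against (Moonshot, Risky): payoffs 2, 8 → best response Incremental.
Mutual best responses: (Risky, Risky, Safe).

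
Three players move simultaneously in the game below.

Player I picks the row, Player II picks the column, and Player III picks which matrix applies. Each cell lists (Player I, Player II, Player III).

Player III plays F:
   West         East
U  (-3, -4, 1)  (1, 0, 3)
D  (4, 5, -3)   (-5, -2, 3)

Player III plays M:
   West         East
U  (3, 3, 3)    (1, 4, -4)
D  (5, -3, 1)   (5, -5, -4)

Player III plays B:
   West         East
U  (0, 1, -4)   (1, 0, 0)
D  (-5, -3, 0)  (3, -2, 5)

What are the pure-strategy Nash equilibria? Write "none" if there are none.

(U, East, F), (D, West, M), (D, East, B)

Mark each player's best response to every combination of opponents' strategies; a profile where every player is best-responding is a pure Nash equilibrium.
Player I against (West, F): payoffs -3, 4 → best response D.
Player I against (West, M): payoffs 3, 5 → best response D.
Player I against (West, B): payoffs 0, -5 → best response U.
Player I against (East, F): payoffs 1, -5 → best response U.
Player I against (East, M): payoffs 1, 5 → best response D.
Player I against (East, B): payoffs 1, 3 → best response D.
Player II against (U, F): payoffs -4, 0 → best response East.
Player II against (U, M): payoffs 3, 4 → best response East.
Player II against (U, B): payoffs 1, 0 → best response West.
Player II against (D, F): payoffs 5, -2 → best response West.
Player II against (D, M): payoffs -3, -5 → best response West.
Player II against (D, B): payoffs -3, -2 → best response East.
Player III against (U, West): payoffs 1, 3, -4 → best response M.
Player III against (U, East): payoffs 3, -4, 0 → best response F.
Player III against (D, West): payoffs -3, 1, 0 → best response M.
Player III against (D, East): payoffs 3, -4, 5 → best response B.
Mutual best responses: (U, East, F); (D, West, M); (D, East, B).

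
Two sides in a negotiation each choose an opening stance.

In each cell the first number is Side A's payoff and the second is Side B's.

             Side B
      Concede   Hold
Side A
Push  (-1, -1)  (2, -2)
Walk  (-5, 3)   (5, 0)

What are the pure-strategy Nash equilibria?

(Push, Concede): Side A gets -1, best alternative -5; Side B gets -1, best alternative -2. No profitable deviation — NE.
(Push, Hold): Side A can switch to Walk (2 → 5). Not NE.
(Walk, Concede): Side A can switch to Push (-5 → -1). Not NE.
(Walk, Hold): Side B can switch to Concede (0 → 3). Not NE.

The unique pure-strategy Nash equilibrium is (Push, Concede).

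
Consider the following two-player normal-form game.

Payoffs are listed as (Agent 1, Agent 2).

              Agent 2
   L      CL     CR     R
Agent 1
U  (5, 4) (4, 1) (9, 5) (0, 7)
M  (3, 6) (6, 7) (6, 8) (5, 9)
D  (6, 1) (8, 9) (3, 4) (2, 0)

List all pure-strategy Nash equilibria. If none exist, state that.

(M, R) and (D, CL)

(U, L): Agent 1 can switch to D (5 → 6). Not NE.
(U, CL): Agent 1 can switch to M (4 → 6). Not NE.
(U, CR): Agent 2 can switch to R (5 → 7). Not NE.
(U, R): Agent 1 can switch to M (0 → 5). Not NE.
(M, L): Agent 1 can switch to U (3 → 5). Not NE.
(M, CL): Agent 1 can switch to D (6 → 8). Not NE.
(M, CR): Agent 1 can switch to U (6 → 9). Not NE.
(M, R): Agent 1 gets 5, best alternative 2; Agent 2 gets 9, best alternative 8. No profitable deviation — NE.
(D, L): Agent 2 can switch to CL (1 → 9). Not NE.
(D, CL): Agent 1 gets 8, best alternative 6; Agent 2 gets 9, best alternative 4. No profitable deviation — NE.
(D, CR): Agent 1 can switch to U (3 → 9). Not NE.
(D, R): Agent 1 can switch to M (2 → 5). Not NE.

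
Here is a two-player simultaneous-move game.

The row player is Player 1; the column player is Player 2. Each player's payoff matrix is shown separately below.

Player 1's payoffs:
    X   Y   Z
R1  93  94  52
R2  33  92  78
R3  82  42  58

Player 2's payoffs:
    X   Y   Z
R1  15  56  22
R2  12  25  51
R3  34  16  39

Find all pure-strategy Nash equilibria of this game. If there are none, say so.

(R1, X): Player 2 can switch to Y (15 → 56). Not NE.
(R1, Y): Player 1 gets 94, best alternative 92; Player 2 gets 56, best alternative 22. No profitable deviation — NE.
(R1, Z): Player 1 can switch to R2 (52 → 78). Not NE.
(R2, X): Player 1 can switch to R1 (33 → 93). Not NE.
(R2, Y): Player 1 can switch to R1 (92 → 94). Not NE.
(R2, Z): Player 1 gets 78, best alternative 58; Player 2 gets 51, best alternative 25. No profitable deviation — NE.
(R3, X): Player 1 can switch to R1 (82 → 93). Not NE.
(R3, Y): Player 1 can switch to R1 (42 → 94). Not NE.
(R3, Z): Player 1 can switch to R2 (58 → 78). Not NE.

(R1, Y); (R2, Z)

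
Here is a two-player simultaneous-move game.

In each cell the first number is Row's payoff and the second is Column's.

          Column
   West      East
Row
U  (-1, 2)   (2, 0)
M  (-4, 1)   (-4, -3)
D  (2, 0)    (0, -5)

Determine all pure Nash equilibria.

The unique pure-strategy Nash equilibrium is (D, West).

(U, West): Row can switch to D (-1 → 2). Not NE.
(U, East): Column can switch to West (0 → 2). Not NE.
(M, West): Row can switch to U (-4 → -1). Not NE.
(M, East): Row can switch to U (-4 → 2). Not NE.
(D, West): Row gets 2, best alternative -1; Column gets 0, best alternative -5. No profitable deviation — NE.
(D, East): Row can switch to U (0 → 2). Not NE.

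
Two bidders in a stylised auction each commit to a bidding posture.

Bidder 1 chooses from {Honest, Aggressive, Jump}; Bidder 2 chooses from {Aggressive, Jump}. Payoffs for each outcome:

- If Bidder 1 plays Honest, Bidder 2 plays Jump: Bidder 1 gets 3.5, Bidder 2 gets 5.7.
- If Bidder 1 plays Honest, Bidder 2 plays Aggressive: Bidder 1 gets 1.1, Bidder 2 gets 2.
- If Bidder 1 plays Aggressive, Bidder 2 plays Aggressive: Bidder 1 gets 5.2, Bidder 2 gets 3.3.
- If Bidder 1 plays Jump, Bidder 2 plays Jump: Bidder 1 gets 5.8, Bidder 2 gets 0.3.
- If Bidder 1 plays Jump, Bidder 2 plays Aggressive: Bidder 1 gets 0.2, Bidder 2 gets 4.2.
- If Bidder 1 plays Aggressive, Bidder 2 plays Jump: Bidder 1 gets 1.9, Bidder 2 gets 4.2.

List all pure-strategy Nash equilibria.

none

For each player, find the best response to each opponent profile; mutual best responses are the pure NE.
Bidder 1 against Aggressive: payoffs 1.1, 5.2, 0.2 → best response Aggressive.
Bidder 1 against Jump: payoffs 3.5, 1.9, 5.8 → best response Jump.
Bidder 2 against Honest: payoffs 2, 5.7 → best response Jump.
Bidder 2 against Aggressive: payoffs 3.3, 4.2 → best response Jump.
Bidder 2 against Jump: payoffs 4.2, 0.3 → best response Aggressive.
No profile is a mutual best response for all players.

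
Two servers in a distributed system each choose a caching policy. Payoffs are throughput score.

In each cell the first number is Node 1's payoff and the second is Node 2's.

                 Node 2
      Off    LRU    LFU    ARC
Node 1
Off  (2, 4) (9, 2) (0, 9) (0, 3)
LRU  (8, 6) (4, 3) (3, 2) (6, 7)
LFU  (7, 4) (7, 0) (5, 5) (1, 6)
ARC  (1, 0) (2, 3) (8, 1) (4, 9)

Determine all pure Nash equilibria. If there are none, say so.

Node 1 against Off: payoffs 2, 8, 7, 1 → best response LRU.
Node 1 against LRU: payoffs 9, 4, 7, 2 → best response Off.
Node 1 against LFU: payoffs 0, 3, 5, 8 → best response ARC.
Node 1 against ARC: payoffs 0, 6, 1, 4 → best response LRU.
Node 2 against Off: payoffs 4, 2, 9, 3 → best response LFU.
Node 2 against LRU: payoffs 6, 3, 2, 7 → best response ARC.
Node 2 against LFU: payoffs 4, 0, 5, 6 → best response ARC.
Node 2 against ARC: payoffs 0, 3, 1, 9 → best response ARC.
Mutual best responses: (LRU, ARC).

The unique pure-strategy Nash equilibrium is (LRU, ARC).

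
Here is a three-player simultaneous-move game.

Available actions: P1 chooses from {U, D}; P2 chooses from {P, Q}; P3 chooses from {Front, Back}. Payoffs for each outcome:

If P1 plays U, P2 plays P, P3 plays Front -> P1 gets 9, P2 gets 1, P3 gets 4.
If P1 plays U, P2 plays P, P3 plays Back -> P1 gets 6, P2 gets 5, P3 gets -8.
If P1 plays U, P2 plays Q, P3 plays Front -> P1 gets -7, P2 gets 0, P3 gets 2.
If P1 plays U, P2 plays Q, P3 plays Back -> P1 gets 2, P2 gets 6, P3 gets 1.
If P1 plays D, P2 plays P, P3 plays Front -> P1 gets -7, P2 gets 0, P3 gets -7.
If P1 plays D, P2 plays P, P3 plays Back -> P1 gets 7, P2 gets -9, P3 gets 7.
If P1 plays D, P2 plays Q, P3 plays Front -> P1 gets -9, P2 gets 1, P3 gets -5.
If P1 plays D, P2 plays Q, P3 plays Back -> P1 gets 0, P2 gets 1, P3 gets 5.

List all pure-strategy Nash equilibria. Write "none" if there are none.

(U, P, Front)

P1 against (P, Front): payoffs 9, -7 → best response U.
P1 against (P, Back): payoffs 6, 7 → best response D.
P1 against (Q, Front): payoffs -7, -9 → best response U.
P1 against (Q, Back): payoffs 2, 0 → best response U.
P2 against (U, Front): payoffs 1, 0 → best response P.
P2 against (U, Back): payoffs 5, 6 → best response Q.
P2 against (D, Front): payoffs 0, 1 → best response Q.
P2 against (D, Back): payoffs -9, 1 → best response Q.
P3 against (U, P): payoffs 4, -8 → best response Front.
P3 against (U, Q): payoffs 2, 1 → best response Front.
P3 against (D, P): payoffs -7, 7 → best response Back.
P3 against (D, Q): payoffs -5, 5 → best response Back.
Mutual best responses: (U, P, Front).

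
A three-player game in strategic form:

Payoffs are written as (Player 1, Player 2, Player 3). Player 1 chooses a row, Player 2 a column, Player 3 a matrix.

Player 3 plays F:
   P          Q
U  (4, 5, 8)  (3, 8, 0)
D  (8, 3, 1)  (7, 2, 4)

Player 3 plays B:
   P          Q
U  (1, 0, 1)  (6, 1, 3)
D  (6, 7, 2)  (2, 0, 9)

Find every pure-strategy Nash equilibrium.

(U, Q, B), (D, P, B)

For each strategy profile, look for a profitable unilateral deviation.
(U, P, F): Player 1 can switch to D (4 → 8). Not NE.
(U, P, B): Player 1 can switch to D (1 → 6). Not NE.
(U, Q, F): Player 1 can switch to D (3 → 7). Not NE.
(U, Q, B): Player 1 gets 6, best alternative 2; Player 2 gets 1, best alternative 0; Player 3 gets 3, best alternative 0. No profitable deviation — NE.
(D, P, F): Player 3 can switch to B (1 → 2). Not NE.
(D, P, B): Player 1 gets 6, best alternative 1; Player 2 gets 7, best alternative 0; Player 3 gets 2, best alternative 1. No profitable deviation — NE.
(D, Q, F): Player 2 can switch to P (2 → 3). Not NE.
(D, Q, B): Player 1 can switch to U (2 → 6). Not NE.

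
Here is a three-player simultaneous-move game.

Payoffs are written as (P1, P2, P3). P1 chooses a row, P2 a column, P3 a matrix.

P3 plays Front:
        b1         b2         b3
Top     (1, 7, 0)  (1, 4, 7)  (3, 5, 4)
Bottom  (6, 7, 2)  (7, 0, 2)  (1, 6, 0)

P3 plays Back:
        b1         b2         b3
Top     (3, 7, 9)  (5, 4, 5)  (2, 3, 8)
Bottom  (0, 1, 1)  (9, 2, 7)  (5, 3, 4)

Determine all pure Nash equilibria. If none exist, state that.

(Top, b1, Back) and (Bottom, b1, Front) and (Bottom, b3, Back)

(Top, b1, Front): P1 can switch to Bottom (1 → 6). Not NE.
(Top, b1, Back): P1 gets 3, best alternative 0; P2 gets 7, best alternative 4; P3 gets 9, best alternative 0. No profitable deviation — NE.
(Top, b2, Front): P1 can switch to Bottom (1 → 7). Not NE.
(Top, b2, Back): P1 can switch to Bottom (5 → 9). Not NE.
(Top, b3, Front): P2 can switch to b1 (5 → 7). Not NE.
(Top, b3, Back): P1 can switch to Bottom (2 → 5). Not NE.
(Bottom, b1, Front): P1 gets 6, best alternative 1; P2 gets 7, best alternative 6; P3 gets 2, best alternative 1. No profitable deviation — NE.
(Bottom, b1, Back): P1 can switch to Top (0 → 3). Not NE.
(Bottom, b2, Front): P2 can switch to b1 (0 → 7). Not NE.
(Bottom, b2, Back): P2 can switch to b3 (2 → 3). Not NE.
(Bottom, b3, Front): P1 can switch to Top (1 → 3). Not NE.
(Bottom, b3, Back): P1 gets 5, best alternative 2; P2 gets 3, best alternative 2; P3 gets 4, best alternative 0. No profitable deviation — NE.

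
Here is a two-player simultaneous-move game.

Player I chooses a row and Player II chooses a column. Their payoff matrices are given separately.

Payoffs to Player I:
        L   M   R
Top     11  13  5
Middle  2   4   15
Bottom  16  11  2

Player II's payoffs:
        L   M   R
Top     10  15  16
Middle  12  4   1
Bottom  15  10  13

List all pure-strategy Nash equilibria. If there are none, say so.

The unique pure-strategy Nash equilibrium is (Bottom, L).

(Top, L): Player I can switch to Bottom (11 → 16). Not NE.
(Top, M): Player II can switch to R (15 → 16). Not NE.
(Top, R): Player I can switch to Middle (5 → 15). Not NE.
(Middle, L): Player I can switch to Top (2 → 11). Not NE.
(Middle, M): Player I can switch to Top (4 → 13). Not NE.
(Middle, R): Player II can switch to L (1 → 12). Not NE.
(Bottom, L): Player I gets 16, best alternative 11; Player II gets 15, best alternative 13. No profitable deviation — NE.
(The remaining 2 profiles each have a profitable deviation by the same check.)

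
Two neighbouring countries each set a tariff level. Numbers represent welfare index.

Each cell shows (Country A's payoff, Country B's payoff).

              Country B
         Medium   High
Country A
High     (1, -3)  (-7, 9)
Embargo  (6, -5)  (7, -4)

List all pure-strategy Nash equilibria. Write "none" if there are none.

Mark each player's best response to every combination of opponents' strategies; a profile where every player is best-responding is a pure Nash equilibrium.
Country A against Medium: payoffs 1, 6 → best response Embargo.
Country A against High: payoffs -7, 7 → best response Embargo.
Country B against High: payoffs -3, 9 → best response High.
Country B against Embargo: payoffs -5, -4 → best response High.
Mutual best responses: (Embargo, High).

The unique pure-strategy Nash equilibrium is (Embargo, High).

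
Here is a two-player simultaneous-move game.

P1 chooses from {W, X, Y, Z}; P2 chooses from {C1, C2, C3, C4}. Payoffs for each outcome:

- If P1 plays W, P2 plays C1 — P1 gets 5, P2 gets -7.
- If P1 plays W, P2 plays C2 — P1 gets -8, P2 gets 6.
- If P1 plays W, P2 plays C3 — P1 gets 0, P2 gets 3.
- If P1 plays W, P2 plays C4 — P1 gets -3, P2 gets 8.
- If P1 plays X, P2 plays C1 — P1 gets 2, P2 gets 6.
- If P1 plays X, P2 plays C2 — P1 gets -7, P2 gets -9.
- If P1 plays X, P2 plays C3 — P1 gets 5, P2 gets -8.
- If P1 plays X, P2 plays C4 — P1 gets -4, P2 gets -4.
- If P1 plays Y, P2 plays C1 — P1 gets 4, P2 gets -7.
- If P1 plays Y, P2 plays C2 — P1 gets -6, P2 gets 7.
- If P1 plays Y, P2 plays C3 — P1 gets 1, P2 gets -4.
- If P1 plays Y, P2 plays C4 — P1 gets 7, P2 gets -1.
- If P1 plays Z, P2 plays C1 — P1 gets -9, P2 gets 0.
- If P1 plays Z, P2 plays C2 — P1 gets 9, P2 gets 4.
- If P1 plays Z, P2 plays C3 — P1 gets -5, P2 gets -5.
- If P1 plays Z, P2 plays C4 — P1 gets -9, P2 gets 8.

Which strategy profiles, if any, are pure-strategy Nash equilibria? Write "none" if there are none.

Mark each player's best response to every combination of opponents' strategies; a profile where every player is best-responding is a pure Nash equilibrium.
P1 against C1: payoffs 5, 2, 4, -9 → best response W.
P1 against C2: payoffs -8, -7, -6, 9 → best response Z.
P1 against C3: payoffs 0, 5, 1, -5 → best response X.
P1 against C4: payoffs -3, -4, 7, -9 → best response Y.
P2 against W: payoffs -7, 6, 3, 8 → best response C4.
P2 against X: payoffs 6, -9, -8, -4 → best response C1.
P2 against Y: payoffs -7, 7, -4, -1 → best response C2.
P2 against Z: payoffs 0, 4, -5, 8 → best response C4.
No profile is a mutual best response for all players.

none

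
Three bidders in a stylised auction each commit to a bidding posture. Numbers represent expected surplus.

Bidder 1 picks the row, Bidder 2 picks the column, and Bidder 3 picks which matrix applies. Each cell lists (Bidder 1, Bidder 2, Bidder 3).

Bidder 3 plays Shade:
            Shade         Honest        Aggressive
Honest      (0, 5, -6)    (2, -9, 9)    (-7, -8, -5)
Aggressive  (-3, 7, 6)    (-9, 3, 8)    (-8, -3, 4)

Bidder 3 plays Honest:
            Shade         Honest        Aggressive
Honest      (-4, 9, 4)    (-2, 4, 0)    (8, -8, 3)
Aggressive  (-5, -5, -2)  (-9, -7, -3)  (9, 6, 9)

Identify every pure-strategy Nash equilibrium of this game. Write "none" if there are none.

(Honest, Shade, Honest) and (Aggressive, Aggressive, Honest)

Bidder 1 against (Shade, Shade): payoffs 0, -3 → best response Honest.
Bidder 1 against (Shade, Honest): payoffs -4, -5 → best response Honest.
Bidder 1 against (Honest, Shade): payoffs 2, -9 → best response Honest.
Bidder 1 against (Honest, Honest): payoffs -2, -9 → best response Honest.
Bidder 1 against (Aggressive, Shade): payoffs -7, -8 → best response Honest.
Bidder 1 against (Aggressive, Honest): payoffs 8, 9 → best response Aggressive.
Bidder 2 against (Honest, Shade): payoffs 5, -9, -8 → best response Shade.
Bidder 2 against (Honest, Honest): payoffs 9, 4, -8 → best response Shade.
Bidder 2 against (Aggressive, Shade): payoffs 7, 3, -3 → best response Shade.
Bidder 2 against (Aggressive, Honest): payoffs -5, -7, 6 → best response Aggressive.
Bidder 3 against (Honest, Shade): payoffs -6, 4 → best response Honest.
Bidder 3 against (Honest, Honest): payoffs 9, 0 → best response Shade.
Bidder 3 against (Honest, Aggressive): payoffs -5, 3 → best response Honest.
Bidder 3 against (Aggressive, Shade): payoffs 6, -2 → best response Shade.
Bidder 3 against (Aggressive, Honest): payoffs 8, -3 → best response Shade.
Bidder 3 against (Aggressive, Aggressive): payoffs 4, 9 → best response Honest.
Mutual best responses: (Honest, Shade, Honest); (Aggressive, Aggressive, Honest).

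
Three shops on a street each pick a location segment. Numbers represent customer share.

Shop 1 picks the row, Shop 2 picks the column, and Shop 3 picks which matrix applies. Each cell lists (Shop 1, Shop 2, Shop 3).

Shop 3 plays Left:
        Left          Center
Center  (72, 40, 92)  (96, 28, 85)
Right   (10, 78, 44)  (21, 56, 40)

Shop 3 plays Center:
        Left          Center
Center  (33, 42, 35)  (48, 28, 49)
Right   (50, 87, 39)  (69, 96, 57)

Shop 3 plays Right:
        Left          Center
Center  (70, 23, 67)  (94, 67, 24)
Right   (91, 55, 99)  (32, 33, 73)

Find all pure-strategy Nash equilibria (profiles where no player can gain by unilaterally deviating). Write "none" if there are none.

The pure Nash equilibria are (Center, Left, Left) and (Right, Left, Right).

Shop 1 against (Left, Left): payoffs 72, 10 → best response Center.
Shop 1 against (Left, Center): payoffs 33, 50 → best response Right.
Shop 1 against (Left, Right): payoffs 70, 91 → best response Right.
Shop 1 against (Center, Left): payoffs 96, 21 → best response Center.
Shop 1 against (Center, Center): payoffs 48, 69 → best response Right.
Shop 1 against (Center, Right): payoffs 94, 32 → best response Center.
Shop 2 against (Center, Left): payoffs 40, 28 → best response Left.
Shop 2 against (Center, Center): payoffs 42, 28 → best response Left.
Shop 2 against (Center, Right): payoffs 23, 67 → best response Center.
Shop 2 against (Right, Left): payoffs 78, 56 → best response Left.
Shop 2 against (Right, Center): payoffs 87, 96 → best response Center.
Shop 2 against (Right, Right): payoffs 55, 33 → best response Left.
Shop 3 against (Center, Left): payoffs 92, 35, 67 → best response Left.
Shop 3 against (Center, Center): payoffs 85, 49, 24 → best response Left.
Shop 3 against (Right, Left): payoffs 44, 39, 99 → best response Right.
Shop 3 against (Right, Center): payoffs 40, 57, 73 → best response Right.
Mutual best responses: (Center, Left, Left); (Right, Left, Right).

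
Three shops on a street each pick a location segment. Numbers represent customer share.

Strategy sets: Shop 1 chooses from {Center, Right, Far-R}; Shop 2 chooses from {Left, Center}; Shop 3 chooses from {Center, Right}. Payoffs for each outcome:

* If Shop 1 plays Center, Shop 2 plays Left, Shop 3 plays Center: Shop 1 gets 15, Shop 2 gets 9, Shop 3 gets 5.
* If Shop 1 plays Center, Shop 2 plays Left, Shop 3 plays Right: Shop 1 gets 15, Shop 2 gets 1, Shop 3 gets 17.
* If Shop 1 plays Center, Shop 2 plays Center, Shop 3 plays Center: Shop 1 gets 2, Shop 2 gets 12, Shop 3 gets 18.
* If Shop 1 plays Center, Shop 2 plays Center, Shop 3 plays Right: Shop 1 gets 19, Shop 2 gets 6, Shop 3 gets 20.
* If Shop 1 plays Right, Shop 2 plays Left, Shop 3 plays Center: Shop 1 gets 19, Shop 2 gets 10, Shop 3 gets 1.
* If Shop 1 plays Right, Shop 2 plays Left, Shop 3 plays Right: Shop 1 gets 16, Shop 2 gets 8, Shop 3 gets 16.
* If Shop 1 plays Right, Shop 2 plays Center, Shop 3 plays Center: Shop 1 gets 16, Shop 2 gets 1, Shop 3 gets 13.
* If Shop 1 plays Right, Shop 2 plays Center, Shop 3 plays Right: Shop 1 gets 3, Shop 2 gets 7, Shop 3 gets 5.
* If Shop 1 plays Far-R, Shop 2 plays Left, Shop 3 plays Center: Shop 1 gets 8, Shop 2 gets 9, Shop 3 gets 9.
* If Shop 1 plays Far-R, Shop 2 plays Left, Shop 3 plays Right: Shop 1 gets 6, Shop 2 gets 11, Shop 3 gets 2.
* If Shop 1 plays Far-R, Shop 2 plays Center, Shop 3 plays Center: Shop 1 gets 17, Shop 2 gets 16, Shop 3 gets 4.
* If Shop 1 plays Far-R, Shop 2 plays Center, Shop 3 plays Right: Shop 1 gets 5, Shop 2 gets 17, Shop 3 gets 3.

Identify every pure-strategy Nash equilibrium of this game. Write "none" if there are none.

(Center, Left, Center): Shop 1 can switch to Right (15 → 19). Not NE.
(Center, Left, Right): Shop 1 can switch to Right (15 → 16). Not NE.
(Center, Center, Center): Shop 1 can switch to Right (2 → 16). Not NE.
(Center, Center, Right): Shop 1 gets 19, best alternative 5; Shop 2 gets 6, best alternative 1; Shop 3 gets 20, best alternative 18. No profitable deviation — NE.
(Right, Left, Center): Shop 3 can switch to Right (1 → 16). Not NE.
(Right, Left, Right): Shop 1 gets 16, best alternative 15; Shop 2 gets 8, best alternative 7; Shop 3 gets 16, best alternative 1. No profitable deviation — NE.
(Right, Center, Center): Shop 1 can switch to Far-R (16 → 17). Not NE.
(Right, Center, Right): Shop 1 can switch to Center (3 → 19). Not NE.
(Far-R, Left, Center): Shop 1 can switch to Center (8 → 15). Not NE.
(Far-R, Left, Right): Shop 1 can switch to Center (6 → 15). Not NE.
(Far-R, Center, Center): Shop 1 gets 17, best alternative 16; Shop 2 gets 16, best alternative 9; Shop 3 gets 4, best alternative 3. No profitable deviation — NE.
(Far-R, Center, Right): Shop 1 can switch to Center (5 → 19). Not NE.

(Center, Center, Right) and (Right, Left, Right) and (Far-R, Center, Center)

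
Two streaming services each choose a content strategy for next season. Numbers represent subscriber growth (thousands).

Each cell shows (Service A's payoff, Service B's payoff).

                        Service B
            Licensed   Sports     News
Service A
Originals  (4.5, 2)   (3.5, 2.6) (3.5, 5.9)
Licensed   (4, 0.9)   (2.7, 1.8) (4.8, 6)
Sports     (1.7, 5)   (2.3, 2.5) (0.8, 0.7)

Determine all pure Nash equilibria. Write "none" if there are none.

(Licensed, News)

Service A against Licensed: payoffs 4.5, 4, 1.7 → best response Originals.
Service A against Sports: payoffs 3.5, 2.7, 2.3 → best response Originals.
Service A against News: payoffs 3.5, 4.8, 0.8 → best response Licensed.
Service B against Originals: payoffs 2, 2.6, 5.9 → best response News.
Service B against Licensed: payoffs 0.9, 1.8, 6 → best response News.
Service B against Sports: payoffs 5, 2.5, 0.7 → best response Licensed.
Mutual best responses: (Licensed, News).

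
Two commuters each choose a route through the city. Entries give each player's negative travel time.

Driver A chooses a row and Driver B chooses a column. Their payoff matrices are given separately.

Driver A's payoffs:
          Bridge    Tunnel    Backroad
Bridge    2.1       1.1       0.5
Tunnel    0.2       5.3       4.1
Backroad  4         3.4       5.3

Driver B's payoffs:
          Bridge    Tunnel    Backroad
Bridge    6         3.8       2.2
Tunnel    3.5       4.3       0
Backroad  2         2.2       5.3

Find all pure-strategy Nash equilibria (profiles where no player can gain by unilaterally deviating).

Pure-strategy Nash equilibria: (Tunnel, Tunnel) and (Backroad, Backroad)

(Bridge, Bridge): Driver A can switch to Backroad (2.1 → 4). Not NE.
(Bridge, Tunnel): Driver A can switch to Tunnel (1.1 → 5.3). Not NE.
(Bridge, Backroad): Driver A can switch to Tunnel (0.5 → 4.1). Not NE.
(Tunnel, Bridge): Driver A can switch to Bridge (0.2 → 2.1). Not NE.
(Tunnel, Tunnel): Driver A gets 5.3, best alternative 3.4; Driver B gets 4.3, best alternative 3.5. No profitable deviation — NE.
(Tunnel, Backroad): Driver A can switch to Backroad (4.1 → 5.3). Not NE.
(Backroad, Bridge): Driver B can switch to Tunnel (2 → 2.2). Not NE.
(Backroad, Tunnel): Driver A can switch to Tunnel (3.4 → 5.3). Not NE.
(Backroad, Backroad): Driver A gets 5.3, best alternative 4.1; Driver B gets 5.3, best alternative 2.2. No profitable deviation — NE.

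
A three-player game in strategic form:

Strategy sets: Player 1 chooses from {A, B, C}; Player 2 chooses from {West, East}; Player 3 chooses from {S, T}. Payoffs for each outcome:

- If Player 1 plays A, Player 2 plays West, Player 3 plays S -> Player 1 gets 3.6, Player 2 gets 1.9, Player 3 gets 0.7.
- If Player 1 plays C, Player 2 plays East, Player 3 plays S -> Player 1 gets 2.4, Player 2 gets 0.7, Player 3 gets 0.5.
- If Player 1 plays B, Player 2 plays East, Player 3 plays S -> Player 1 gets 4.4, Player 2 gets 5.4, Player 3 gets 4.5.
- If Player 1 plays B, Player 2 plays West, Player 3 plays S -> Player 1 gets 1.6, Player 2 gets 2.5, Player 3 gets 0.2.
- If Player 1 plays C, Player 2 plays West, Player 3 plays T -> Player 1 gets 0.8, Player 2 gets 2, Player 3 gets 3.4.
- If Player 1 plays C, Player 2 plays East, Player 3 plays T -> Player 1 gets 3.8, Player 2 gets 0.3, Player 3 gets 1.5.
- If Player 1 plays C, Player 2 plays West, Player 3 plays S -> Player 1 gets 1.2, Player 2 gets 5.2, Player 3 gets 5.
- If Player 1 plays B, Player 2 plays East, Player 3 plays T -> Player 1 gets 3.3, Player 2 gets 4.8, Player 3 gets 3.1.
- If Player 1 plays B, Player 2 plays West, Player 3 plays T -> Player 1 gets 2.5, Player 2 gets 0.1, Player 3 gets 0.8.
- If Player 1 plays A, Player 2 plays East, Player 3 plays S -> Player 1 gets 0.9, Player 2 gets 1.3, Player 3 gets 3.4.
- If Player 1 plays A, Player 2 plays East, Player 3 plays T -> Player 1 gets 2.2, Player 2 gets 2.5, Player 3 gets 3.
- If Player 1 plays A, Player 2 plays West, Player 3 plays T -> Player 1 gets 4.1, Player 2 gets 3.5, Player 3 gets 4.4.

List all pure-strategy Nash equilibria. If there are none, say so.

(A, West, T) and (B, East, S)

For each player, find the best response to each opponent profile; mutual best responses are the pure NE.
Player 1 against (West, S): payoffs 3.6, 1.6, 1.2 → best response A.
Player 1 against (West, T): payoffs 4.1, 2.5, 0.8 → best response A.
Player 1 against (East, S): payoffs 0.9, 4.4, 2.4 → best response B.
Player 1 against (East, T): payoffs 2.2, 3.3, 3.8 → best response C.
Player 2 against (A, S): payoffs 1.9, 1.3 → best response West.
Player 2 against (A, T): payoffs 3.5, 2.5 → best response West.
Player 2 against (B, S): payoffs 2.5, 5.4 → best response East.
Player 2 against (B, T): payoffs 0.1, 4.8 → best response East.
Player 2 against (C, S): payoffs 5.2, 0.7 → best response West.
Player 2 against (C, T): payoffs 2, 0.3 → best response West.
Player 3 against (A, West): payoffs 0.7, 4.4 → best response T.
Player 3 against (A, East): payoffs 3.4, 3 → best response S.
Player 3 against (B, West): payoffs 0.2, 0.8 → best response T.
Player 3 against (B, East): payoffs 4.5, 3.1 → best response S.
Player 3 against (C, West): payoffs 5, 3.4 → best response S.
Player 3 against (C, East): payoffs 0.5, 1.5 → best response T.
Mutual best responses: (A, West, T); (B, East, S).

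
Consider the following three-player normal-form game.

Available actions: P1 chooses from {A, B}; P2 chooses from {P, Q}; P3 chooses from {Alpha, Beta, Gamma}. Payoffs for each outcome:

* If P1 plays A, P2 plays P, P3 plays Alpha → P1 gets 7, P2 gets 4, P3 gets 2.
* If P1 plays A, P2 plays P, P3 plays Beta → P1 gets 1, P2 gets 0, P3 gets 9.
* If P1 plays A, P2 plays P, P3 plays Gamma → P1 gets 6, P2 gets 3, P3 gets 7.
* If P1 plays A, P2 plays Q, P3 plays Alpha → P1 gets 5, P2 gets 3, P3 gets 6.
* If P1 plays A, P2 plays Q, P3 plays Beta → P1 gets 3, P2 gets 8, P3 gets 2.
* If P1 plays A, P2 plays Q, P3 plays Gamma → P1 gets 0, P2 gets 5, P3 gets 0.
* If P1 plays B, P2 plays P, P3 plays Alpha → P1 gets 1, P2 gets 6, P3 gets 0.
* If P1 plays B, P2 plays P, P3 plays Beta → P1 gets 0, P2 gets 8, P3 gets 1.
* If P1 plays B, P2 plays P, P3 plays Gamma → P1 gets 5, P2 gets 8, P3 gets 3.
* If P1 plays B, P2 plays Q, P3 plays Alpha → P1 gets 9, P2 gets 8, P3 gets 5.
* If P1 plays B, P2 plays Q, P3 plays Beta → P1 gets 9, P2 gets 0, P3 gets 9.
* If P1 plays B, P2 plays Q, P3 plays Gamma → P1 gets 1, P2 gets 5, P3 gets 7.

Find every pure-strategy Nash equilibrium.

(A, P, Alpha): P3 can switch to Beta (2 → 9). Not NE.
(A, P, Beta): P2 can switch to Q (0 → 8). Not NE.
(A, P, Gamma): P2 can switch to Q (3 → 5). Not NE.
(A, Q, Alpha): P1 can switch to B (5 → 9). Not NE.
(A, Q, Beta): P1 can switch to B (3 → 9). Not NE.
(A, Q, Gamma): P1 can switch to B (0 → 1). Not NE.
(B, P, Alpha): P1 can switch to A (1 → 7). Not NE.
(B, P, Beta): P1 can switch to A (0 → 1). Not NE.
(The remaining 4 profiles each have a profitable deviation by the same check.)

There is no pure-strategy Nash equilibrium.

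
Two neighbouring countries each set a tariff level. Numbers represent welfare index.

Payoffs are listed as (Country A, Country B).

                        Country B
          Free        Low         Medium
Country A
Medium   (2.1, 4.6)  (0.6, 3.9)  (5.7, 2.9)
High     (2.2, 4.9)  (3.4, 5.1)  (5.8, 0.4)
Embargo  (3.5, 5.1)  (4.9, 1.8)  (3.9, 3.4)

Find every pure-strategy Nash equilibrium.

Pure NE: (Embargo, Free)

(Medium, Free): Country A can switch to High (2.1 → 2.2). Not NE.
(Medium, Low): Country A can switch to High (0.6 → 3.4). Not NE.
(Medium, Medium): Country A can switch to High (5.7 → 5.8). Not NE.
(High, Free): Country A can switch to Embargo (2.2 → 3.5). Not NE.
(High, Low): Country A can switch to Embargo (3.4 → 4.9). Not NE.
(High, Medium): Country B can switch to Free (0.4 → 4.9). Not NE.
(Embargo, Free): Country A gets 3.5, best alternative 2.2; Country B gets 5.1, best alternative 3.4. No profitable deviation — NE.
(Embargo, Low): Country B can switch to Free (1.8 → 5.1). Not NE.
(Embargo, Medium): Country A can switch to Medium (3.9 → 5.7). Not NE.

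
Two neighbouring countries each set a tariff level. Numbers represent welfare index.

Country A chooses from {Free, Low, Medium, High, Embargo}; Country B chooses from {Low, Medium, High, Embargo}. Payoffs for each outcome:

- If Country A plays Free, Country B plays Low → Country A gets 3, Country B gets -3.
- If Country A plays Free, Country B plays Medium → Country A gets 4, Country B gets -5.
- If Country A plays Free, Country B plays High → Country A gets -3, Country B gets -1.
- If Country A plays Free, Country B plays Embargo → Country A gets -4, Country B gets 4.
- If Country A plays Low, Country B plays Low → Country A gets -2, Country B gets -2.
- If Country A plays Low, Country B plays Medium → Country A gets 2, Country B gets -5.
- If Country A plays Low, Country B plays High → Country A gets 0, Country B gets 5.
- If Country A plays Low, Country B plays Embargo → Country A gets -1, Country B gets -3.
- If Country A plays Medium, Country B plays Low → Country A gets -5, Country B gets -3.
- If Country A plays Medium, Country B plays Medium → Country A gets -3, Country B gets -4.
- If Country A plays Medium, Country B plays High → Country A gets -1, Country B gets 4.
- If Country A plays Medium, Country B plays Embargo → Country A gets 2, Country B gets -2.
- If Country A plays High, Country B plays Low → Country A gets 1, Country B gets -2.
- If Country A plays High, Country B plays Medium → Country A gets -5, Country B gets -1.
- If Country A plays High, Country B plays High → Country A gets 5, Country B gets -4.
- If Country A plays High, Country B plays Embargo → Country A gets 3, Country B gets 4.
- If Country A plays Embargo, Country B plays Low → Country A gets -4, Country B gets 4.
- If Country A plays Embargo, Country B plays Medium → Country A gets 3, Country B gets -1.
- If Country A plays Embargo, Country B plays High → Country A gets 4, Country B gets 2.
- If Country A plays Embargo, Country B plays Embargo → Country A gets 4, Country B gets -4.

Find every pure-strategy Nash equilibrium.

none

(Free, Low): Country B can switch to High (-3 → -1). Not NE.
(Free, Medium): Country B can switch to Low (-5 → -3). Not NE.
(Free, High): Country A can switch to Low (-3 → 0). Not NE.
(Free, Embargo): Country A can switch to Low (-4 → -1). Not NE.
(Low, Low): Country A can switch to Free (-2 → 3). Not NE.
(Low, Medium): Country A can switch to Free (2 → 4). Not NE.
(Low, High): Country A can switch to High (0 → 5). Not NE.
(Low, Embargo): Country A can switch to Medium (-1 → 2). Not NE.
(Medium, Low): Country A can switch to Free (-5 → 3). Not NE.
(Medium, Medium): Country A can switch to Free (-3 → 4). Not NE.
(The remaining 10 profiles each have a profitable deviation by the same check.)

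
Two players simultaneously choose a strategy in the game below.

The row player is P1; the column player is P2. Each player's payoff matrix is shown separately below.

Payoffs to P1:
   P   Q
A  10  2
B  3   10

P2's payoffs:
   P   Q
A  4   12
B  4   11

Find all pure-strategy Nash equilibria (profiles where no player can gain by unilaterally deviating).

(A, P): P2 can switch to Q (4 → 12). Not NE.
(A, Q): P1 can switch to B (2 → 10). Not NE.
(B, P): P1 can switch to A (3 → 10). Not NE.
(B, Q): P1 gets 10, best alternative 2; P2 gets 11, best alternative 4. No profitable deviation — NE.

(B, Q)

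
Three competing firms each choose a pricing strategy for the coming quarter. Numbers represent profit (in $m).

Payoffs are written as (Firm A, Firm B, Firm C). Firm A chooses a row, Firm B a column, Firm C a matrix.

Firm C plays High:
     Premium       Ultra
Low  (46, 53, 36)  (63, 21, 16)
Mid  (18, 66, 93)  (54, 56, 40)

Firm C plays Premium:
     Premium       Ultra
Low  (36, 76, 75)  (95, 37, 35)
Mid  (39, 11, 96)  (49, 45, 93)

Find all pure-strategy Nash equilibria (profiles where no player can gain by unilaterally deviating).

This game has no pure Nash equilibrium.

(Low, Premium, High): Firm C can switch to Premium (36 → 75). Not NE.
(Low, Premium, Premium): Firm A can switch to Mid (36 → 39). Not NE.
(Low, Ultra, High): Firm B can switch to Premium (21 → 53). Not NE.
(Low, Ultra, Premium): Firm B can switch to Premium (37 → 76). Not NE.
(Mid, Premium, High): Firm A can switch to Low (18 → 46). Not NE.
(Mid, Premium, Premium): Firm B can switch to Ultra (11 → 45). Not NE.
(The remaining 2 profiles each have a profitable deviation by the same check.)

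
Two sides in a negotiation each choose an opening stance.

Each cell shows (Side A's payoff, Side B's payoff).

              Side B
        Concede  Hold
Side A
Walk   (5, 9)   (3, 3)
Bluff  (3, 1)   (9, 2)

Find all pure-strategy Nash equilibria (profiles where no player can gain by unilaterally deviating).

Side A against Concede: payoffs 5, 3 → best response Walk.
Side A against Hold: payoffs 3, 9 → best response Bluff.
Side B against Walk: payoffs 9, 3 → best response Concede.
Side B against Bluff: payoffs 1, 2 → best response Hold.
Mutual best responses: (Walk, Concede); (Bluff, Hold).

(Walk, Concede), (Bluff, Hold)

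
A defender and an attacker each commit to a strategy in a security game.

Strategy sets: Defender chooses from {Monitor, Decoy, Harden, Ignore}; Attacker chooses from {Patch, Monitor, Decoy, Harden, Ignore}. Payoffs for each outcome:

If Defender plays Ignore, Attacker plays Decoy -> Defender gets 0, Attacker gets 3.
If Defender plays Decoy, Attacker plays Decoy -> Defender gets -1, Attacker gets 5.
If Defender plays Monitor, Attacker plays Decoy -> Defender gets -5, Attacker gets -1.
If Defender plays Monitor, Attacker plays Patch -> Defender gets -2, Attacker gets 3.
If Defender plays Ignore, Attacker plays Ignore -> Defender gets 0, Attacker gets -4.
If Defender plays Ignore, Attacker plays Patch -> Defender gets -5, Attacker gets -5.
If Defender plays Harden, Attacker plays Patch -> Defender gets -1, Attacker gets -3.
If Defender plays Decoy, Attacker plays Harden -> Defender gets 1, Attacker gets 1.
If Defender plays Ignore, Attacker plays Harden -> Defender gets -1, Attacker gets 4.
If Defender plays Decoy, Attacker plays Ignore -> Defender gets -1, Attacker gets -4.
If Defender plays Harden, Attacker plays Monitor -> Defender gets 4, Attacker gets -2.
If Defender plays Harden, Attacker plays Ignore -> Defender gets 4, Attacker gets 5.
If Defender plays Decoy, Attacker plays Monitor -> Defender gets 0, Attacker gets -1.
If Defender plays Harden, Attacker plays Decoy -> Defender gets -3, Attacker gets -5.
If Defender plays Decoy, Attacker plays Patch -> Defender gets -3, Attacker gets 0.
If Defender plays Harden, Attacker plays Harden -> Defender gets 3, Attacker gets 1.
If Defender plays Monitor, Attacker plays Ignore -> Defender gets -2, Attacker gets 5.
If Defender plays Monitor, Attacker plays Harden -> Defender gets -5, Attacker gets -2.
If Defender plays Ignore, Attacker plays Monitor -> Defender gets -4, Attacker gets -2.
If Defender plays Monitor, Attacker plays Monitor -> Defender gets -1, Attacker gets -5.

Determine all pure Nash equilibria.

Pure NE: (Harden, Ignore)

Defender against Patch: payoffs -2, -3, -1, -5 → best response Harden.
Defender against Monitor: payoffs -1, 0, 4, -4 → best response Harden.
Defender against Decoy: payoffs -5, -1, -3, 0 → best response Ignore.
Defender against Harden: payoffs -5, 1, 3, -1 → best response Harden.
Defender against Ignore: payoffs -2, -1, 4, 0 → best response Harden.
Attacker against Monitor: payoffs 3, -5, -1, -2, 5 → best response Ignore.
Attacker against Decoy: payoffs 0, -1, 5, 1, -4 → best response Decoy.
Attacker against Harden: payoffs -3, -2, -5, 1, 5 → best response Ignore.
Attacker against Ignore: payoffs -5, -2, 3, 4, -4 → best response Harden.
Mutual best responses: (Harden, Ignore).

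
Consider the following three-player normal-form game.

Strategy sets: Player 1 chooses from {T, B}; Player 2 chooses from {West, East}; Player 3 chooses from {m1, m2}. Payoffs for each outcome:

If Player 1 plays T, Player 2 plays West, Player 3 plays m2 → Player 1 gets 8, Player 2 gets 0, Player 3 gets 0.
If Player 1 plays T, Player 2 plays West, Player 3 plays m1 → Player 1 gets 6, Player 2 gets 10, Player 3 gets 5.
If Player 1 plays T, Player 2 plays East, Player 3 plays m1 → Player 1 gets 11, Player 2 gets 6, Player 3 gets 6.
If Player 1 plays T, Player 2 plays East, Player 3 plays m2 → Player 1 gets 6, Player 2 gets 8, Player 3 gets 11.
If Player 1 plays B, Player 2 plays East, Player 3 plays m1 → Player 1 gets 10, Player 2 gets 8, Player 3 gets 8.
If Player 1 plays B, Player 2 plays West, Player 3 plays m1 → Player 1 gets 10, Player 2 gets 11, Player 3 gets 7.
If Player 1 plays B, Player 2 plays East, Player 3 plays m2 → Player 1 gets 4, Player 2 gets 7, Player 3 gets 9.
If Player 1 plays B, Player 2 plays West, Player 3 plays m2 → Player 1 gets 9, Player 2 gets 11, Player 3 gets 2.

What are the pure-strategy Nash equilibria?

Mark each player's best response to every combination of opponents' strategies; a profile where every player is best-responding is a pure Nash equilibrium.
Player 1 against (West, m1): payoffs 6, 10 → best response B.
Player 1 against (West, m2): payoffs 8, 9 → best response B.
Player 1 against (East, m1): payoffs 11, 10 → best response T.
Player 1 against (East, m2): payoffs 6, 4 → best response T.
Player 2 against (T, m1): payoffs 10, 6 → best response West.
Player 2 against (T, m2): payoffs 0, 8 → best response East.
Player 2 against (B, m1): payoffs 11, 8 → best response West.
Player 2 against (B, m2): payoffs 11, 7 → best response West.
Player 3 against (T, West): payoffs 5, 0 → best response m1.
Player 3 against (T, East): payoffs 6, 11 → best response m2.
Player 3 against (B, West): payoffs 7, 2 → best response m1.
Player 3 against (B, East): payoffs 8, 9 → best response m2.
Mutual best responses: (T, East, m2); (B, West, m1).

(T, East, m2) and (B, West, m1)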